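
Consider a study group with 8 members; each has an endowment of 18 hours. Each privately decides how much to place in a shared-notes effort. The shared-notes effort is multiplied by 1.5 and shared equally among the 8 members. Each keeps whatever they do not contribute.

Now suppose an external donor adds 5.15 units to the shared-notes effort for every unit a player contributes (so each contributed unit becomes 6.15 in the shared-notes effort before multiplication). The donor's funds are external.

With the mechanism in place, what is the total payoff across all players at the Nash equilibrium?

Under the mechanism each unit contributed yields 1.5 × 6.15 / 8 = 1.1531 back to its contributor per unit of net cost, which exceeds 1, making full contribution the dominant choice for everyone.
So the Nash equilibrium is full contribution by all 8; the group earns 1.5 × 6.15 × 144 = 1328.40.

1328.40 hours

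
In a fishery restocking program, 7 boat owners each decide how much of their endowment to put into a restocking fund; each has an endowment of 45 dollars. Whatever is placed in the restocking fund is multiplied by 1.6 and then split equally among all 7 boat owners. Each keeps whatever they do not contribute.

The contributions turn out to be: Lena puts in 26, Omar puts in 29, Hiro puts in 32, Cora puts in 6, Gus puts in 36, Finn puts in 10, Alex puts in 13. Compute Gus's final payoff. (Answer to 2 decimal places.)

43.74 dollars

Total contributed: 26 + 29 + 32 + 6 + 36 + 10 + 13 = 152.
Each receives 1.6 × 152 / 7 = 34.74 from the restocking fund.
Gus keeps 45 − 36 = 9, so Gus's payoff is 9 + 34.74 = 43.74.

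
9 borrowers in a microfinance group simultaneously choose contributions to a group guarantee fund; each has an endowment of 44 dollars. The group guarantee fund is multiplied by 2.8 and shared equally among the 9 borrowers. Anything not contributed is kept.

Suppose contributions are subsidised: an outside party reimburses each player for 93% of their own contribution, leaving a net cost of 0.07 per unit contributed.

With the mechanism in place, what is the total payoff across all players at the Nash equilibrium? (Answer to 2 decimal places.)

1477.08 dollars

The effective private return per unit is now (2.8/9) / 0.07 = 4.4444 > 1, so every player's dominant strategy flips to full contribution.
At the Nash equilibrium everyone contributes 44. Group total payoff = 9 × (44 × 0.93 + 2.8 × 44) = 1477.08.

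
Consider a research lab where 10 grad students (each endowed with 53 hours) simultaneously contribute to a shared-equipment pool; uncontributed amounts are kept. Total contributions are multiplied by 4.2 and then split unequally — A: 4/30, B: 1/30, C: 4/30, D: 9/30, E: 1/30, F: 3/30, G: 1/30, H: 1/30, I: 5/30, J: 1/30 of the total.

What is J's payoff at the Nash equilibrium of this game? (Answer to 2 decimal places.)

Each unit j contributes comes back to j as 4.2 × (j's share), so j prefers to contribute only if that share exceeds 1/4.2 = 0.2381; otherwise keeping the unit dominates.
Only D (9/30) clears that bar, contributing 53; the remaining 9 contribute 0. Total contributed: 53.
J keeps 53 and receives 4.2 × 53 × 1/30 = 7.42 from the shared-equipment pool, for a payoff of 60.42.

60.42 hours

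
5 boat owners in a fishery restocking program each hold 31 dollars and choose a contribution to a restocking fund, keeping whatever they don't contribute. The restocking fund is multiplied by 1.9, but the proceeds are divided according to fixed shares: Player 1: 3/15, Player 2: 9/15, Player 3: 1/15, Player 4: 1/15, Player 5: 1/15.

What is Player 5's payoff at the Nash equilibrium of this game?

34.93 dollars

For player j, contributing a unit is worthwhile iff 1.9 × (j's share) ≥ 1, i.e. iff j's share is at least 0.5263.
Player 2 alone (share 9/15) is above the threshold, contributing 31; the remaining 4 contribute 0. Total contributed: 31.
Player 5 keeps 31 and receives 1.9 × 31 × 1/15 = 3.93 from the restocking fund, for a payoff of 34.93.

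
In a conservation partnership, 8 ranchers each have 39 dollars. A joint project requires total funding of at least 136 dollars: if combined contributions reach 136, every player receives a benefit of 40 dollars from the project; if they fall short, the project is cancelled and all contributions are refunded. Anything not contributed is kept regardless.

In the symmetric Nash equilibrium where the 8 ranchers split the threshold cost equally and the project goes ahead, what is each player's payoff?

Equal share of the threshold: 136/8 = 17.
At this profile no one gains by cutting their contribution: any cut drops the total below 136, the project is cancelled, contributions are refunded, and the deviator ends with 39, which is less than 39 − 17 + 40 = 62. Contributing more than 17 just wastes the excess. So contributing exactly 17 is a best response.
Each player's payoff: 39 − 17 + 40 = 62.

62 dollars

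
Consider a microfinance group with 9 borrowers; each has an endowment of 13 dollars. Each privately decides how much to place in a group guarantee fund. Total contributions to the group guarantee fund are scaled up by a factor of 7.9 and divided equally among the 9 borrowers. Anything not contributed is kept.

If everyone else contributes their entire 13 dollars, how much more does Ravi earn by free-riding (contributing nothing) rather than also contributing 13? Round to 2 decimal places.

Switching from a contribution of 13 to 0 lets Ravi keep an extra 13 dollars, but lowers the group guarantee fund by 13, which costs Ravi their own share of that drop: 7.9/9 × 13 = 11.41.
Net gain = 13 − 11.41 = 1.59. The private return per contributed unit (0.8778) is below 1, so free-riding is indeed the best response regardless of what the others do.

1.59 dollars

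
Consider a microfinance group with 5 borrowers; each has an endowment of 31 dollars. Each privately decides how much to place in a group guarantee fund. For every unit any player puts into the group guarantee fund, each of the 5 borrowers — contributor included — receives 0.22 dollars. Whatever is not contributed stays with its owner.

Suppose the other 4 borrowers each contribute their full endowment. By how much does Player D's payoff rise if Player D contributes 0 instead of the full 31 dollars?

24.18 dollars

Switching from a contribution of 31 to 0 lets Player D keep an extra 31 dollars, but lowers the group guarantee fund by 31, which costs Player D their own share of that drop: 0.22 × 31 = 6.82.
Net gain = 31 − 6.82 = 24.18. The private return per contributed unit (0.22) is below 1, so free-riding is indeed the best response regardless of what the others do.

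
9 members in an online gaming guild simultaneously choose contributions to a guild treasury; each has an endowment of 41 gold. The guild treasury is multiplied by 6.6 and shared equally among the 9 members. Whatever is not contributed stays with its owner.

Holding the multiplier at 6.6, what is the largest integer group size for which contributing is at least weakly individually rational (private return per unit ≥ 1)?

6

Private return per unit is 6.6/(group size), which is ≥ 1 whenever the group size is ≤ 6.6.
The largest such integer is 6.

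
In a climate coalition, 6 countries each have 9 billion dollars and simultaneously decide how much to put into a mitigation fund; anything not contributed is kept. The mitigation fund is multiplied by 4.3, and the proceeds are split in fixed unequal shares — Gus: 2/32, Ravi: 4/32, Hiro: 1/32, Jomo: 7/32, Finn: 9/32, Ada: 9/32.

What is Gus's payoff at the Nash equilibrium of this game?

13.84 billion dollars

Player j's private return per contributed unit is 4.3 × (j's share). Contributing is weakly dominant for j when that share is at least 1/4.3 = 0.2326, and contributing 0 is dominant otherwise.
The shares above 0.2326 belong to Finn and Ada, contributing 9 each; the remaining 4 contribute 0. Total contributed: 18.
Gus keeps 9 and receives 4.3 × 18 × 2/32 = 4.84 from the mitigation fund, for a payoff of 13.84.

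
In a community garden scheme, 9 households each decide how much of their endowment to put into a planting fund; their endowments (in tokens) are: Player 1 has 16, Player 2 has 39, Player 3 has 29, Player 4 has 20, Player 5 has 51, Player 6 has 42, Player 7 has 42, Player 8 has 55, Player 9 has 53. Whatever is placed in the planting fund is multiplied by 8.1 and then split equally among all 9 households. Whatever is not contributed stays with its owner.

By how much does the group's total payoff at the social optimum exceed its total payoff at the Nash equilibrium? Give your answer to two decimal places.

2463.70 tokens

The private return per contributed unit is 8.1/9 = 0.9000 < 1 for every player regardless of endowment, so the Nash equilibrium is zero contribution and the group total is Σ E_j = 16 + 39 + 29 + 20 + 51 + 42 + 42 + 55 + 53 = 347.
Each contributed unit returns 8.100 to the group, so the social optimum is full contribution by everyone: group total = 8.100 × 347 = 2810.70.
Efficiency loss = (8.100 − 1) × 347 = 2463.70.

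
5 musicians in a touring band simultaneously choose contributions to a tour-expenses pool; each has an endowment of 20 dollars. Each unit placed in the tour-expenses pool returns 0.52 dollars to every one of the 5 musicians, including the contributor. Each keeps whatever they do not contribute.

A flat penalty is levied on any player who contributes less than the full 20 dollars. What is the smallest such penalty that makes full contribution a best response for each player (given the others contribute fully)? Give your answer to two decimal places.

9.60 dollars

Given the others contribute fully, the best deviation is to contribute 0 (any partial contribution still incurs the fine and gives up units whose private return 0.52 is below 1).
Deviating from 20 to 0 saves 20 dollars but forfeits the deviator's share of the drop in the tour-expenses pool: 0.52 × 20 = 10.40.
So the deviation gain is 20 − 10.40 = 9.60, and the fine must be at least 9.60 dollars to wipe it out.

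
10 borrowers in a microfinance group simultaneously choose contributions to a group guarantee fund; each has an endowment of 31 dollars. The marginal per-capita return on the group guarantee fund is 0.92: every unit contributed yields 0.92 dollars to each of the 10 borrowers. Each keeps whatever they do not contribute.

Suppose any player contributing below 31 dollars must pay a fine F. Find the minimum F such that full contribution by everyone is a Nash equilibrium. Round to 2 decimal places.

2.48 dollars

Given the others contribute fully, the best deviation is to contribute 0 (any partial contribution still incurs the fine and gives up units whose private return 0.92 is below 1).
Deviating from 31 to 0 saves 31 dollars but forfeits the deviator's share of the drop in the group guarantee fund: 0.92 × 31 = 28.52.
So the deviation gain is 31 − 28.52 = 2.48, and the fine must be at least 2.48 dollars to wipe it out.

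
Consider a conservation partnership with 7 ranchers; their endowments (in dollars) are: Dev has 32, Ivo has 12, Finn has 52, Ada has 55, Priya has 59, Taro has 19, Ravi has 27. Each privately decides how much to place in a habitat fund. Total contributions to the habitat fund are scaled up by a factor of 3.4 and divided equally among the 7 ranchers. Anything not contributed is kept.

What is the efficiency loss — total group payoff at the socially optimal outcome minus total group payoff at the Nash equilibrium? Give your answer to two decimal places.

614.40 dollars

The private return per contributed unit is 3.4/7 = 0.4857 < 1 for every player regardless of endowment, so the Nash equilibrium is zero contribution and the group total is Σ E_j = 32 + 12 + 52 + 55 + 59 + 19 + 27 = 256.
Each contributed unit returns 3.400 to the group, so the social optimum is full contribution by everyone: group total = 3.400 × 256 = 870.40.
Efficiency loss = (3.400 − 1) × 256 = 614.40.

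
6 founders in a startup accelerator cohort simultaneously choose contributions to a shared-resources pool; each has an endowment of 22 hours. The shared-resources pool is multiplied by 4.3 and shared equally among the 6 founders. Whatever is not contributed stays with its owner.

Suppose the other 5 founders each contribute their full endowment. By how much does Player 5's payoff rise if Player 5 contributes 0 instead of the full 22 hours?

Switching from a contribution of 22 to 0 lets Player 5 keep an extra 22 hours, but lowers the shared-resources pool by 22, which costs Player 5 their own share of that drop: 4.3/6 × 22 = 15.77.
Net gain = 22 − 15.77 = 6.23. The private return per contributed unit (0.7167) is below 1, so free-riding is indeed the best response regardless of what the others do.

6.23 hours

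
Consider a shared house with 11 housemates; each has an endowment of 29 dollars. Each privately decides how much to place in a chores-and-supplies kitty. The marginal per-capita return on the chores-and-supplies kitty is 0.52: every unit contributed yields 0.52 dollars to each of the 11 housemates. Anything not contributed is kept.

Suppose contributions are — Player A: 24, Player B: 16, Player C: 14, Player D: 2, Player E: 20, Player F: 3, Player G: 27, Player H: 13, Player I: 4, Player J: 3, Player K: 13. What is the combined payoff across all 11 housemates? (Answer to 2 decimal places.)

975.08 dollars

Total contributed: 24 + 16 + 14 + 2 + 20 + 3 + 27 + 13 + 4 + 3 + 13 = 139; total kept: 11 × 29 − 139 = 180.
The chores-and-supplies kitty pays out 0.52 × 11 × 139 = 795.08 in aggregate.
Group total = 180 + 795.08 = 975.08.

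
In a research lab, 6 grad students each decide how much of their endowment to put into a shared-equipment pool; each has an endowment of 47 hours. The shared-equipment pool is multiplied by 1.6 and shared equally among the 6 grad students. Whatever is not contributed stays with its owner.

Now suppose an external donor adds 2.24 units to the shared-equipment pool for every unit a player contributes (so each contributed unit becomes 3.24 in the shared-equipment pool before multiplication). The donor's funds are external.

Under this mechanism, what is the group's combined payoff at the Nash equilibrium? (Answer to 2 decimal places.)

282.00 hours

With the mechanism, a contributed unit returns 1.6 × 3.24 / 6 = 0.8640 per unit of net cost — still below 1 — so contributing 0 remains dominant for every player.
Everyone keeps their endowment and the group total is 6 × 47 = 282.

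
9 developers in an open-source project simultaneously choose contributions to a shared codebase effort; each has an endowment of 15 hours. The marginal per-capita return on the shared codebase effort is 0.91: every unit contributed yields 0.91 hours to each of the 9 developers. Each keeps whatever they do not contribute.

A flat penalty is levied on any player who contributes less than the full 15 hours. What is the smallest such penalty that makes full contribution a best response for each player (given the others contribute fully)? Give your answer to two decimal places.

1.35 hours

Given the others contribute fully, the best deviation is to contribute 0 (any partial contribution still incurs the fine and gives up units whose private return 0.91 is below 1).
Deviating from 15 to 0 saves 15 hours but forfeits the deviator's share of the drop in the shared codebase effort: 0.91 × 15 = 13.65.
So the deviation gain is 15 − 13.65 = 1.35, and the fine must be at least 1.35 hours to wipe it out.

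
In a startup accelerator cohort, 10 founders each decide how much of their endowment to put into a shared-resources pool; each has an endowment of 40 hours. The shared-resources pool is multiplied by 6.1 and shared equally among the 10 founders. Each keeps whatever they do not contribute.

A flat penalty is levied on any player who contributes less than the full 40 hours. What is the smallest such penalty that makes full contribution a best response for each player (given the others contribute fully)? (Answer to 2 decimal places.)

Given the others contribute fully, the best deviation is to contribute 0 (any partial contribution still incurs the fine and gives up units whose private return 0.6100 is below 1).
Deviating from 40 to 0 saves 40 hours but forfeits the deviator's share of the drop in the shared-resources pool: 6.1/10 × 40 = 24.40.
So the deviation gain is 40 − 24.40 = 15.60, and the fine must be at least 15.60 hours to wipe it out.

15.60 hours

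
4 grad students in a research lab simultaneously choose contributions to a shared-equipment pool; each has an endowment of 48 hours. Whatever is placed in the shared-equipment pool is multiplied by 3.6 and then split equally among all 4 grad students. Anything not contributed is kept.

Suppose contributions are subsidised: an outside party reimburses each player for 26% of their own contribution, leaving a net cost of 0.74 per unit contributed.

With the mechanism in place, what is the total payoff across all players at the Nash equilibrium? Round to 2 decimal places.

Under the mechanism each unit contributed yields (3.6/4) / 0.74 = 1.2162 back to its contributor per unit of net cost, which exceeds 1, making full contribution the dominant choice for everyone.
At the Nash equilibrium everyone contributes 48. Group total payoff = 4 × (48 × 0.26 + 3.6 × 48) = 741.12.

741.12 hours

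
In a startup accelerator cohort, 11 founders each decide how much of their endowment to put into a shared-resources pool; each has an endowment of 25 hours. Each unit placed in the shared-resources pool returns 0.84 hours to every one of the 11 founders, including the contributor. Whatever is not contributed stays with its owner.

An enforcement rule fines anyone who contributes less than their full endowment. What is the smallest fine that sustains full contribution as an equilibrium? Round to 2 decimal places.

Given the others contribute fully, the best deviation is to contribute 0 (any partial contribution still incurs the fine and gives up units whose private return 0.84 is below 1).
Deviating from 25 to 0 saves 25 hours but forfeits the deviator's share of the drop in the shared-resources pool: 0.84 × 25 = 21.00.
So the deviation gain is 25 − 21.00 = 4.00, and the fine must be at least 4.00 hours to wipe it out.

4.00 hours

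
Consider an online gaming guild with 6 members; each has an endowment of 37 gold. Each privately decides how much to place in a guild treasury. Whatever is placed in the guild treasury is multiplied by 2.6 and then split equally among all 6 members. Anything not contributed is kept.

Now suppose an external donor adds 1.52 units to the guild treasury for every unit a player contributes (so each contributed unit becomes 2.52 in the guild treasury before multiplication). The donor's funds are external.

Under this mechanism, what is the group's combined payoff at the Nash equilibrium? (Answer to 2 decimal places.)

Under the mechanism each unit contributed yields 2.6 × 2.52 / 6 = 1.0920 back to its contributor per unit of net cost, which exceeds 1, making full contribution the dominant choice for everyone.
At the Nash equilibrium everyone contributes 37. Group total payoff = 2.6 × 2.52 × 222 = 1454.54.

1454.54 gold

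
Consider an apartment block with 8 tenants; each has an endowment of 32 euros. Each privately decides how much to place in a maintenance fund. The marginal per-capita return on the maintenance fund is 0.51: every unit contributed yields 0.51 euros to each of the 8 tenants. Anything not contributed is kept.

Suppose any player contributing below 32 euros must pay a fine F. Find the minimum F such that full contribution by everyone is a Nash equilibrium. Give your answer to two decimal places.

Given the others contribute fully, the best deviation is to contribute 0 (any partial contribution still incurs the fine and gives up units whose private return 0.51 is below 1).
Deviating from 32 to 0 saves 32 euros but forfeits the deviator's share of the drop in the maintenance fund: 0.51 × 32 = 16.32.
So the deviation gain is 32 − 16.32 = 15.68, and the fine must be at least 15.68 euros to wipe it out.

15.68 euros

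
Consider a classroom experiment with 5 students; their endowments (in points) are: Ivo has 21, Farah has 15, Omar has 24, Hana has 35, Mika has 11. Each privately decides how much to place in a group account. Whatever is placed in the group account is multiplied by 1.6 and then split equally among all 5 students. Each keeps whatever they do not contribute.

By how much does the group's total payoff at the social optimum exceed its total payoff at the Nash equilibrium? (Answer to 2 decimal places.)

The private return per contributed unit is 1.6/5 = 0.3200 < 1 for every player regardless of endowment, so the Nash equilibrium is zero contribution and the group total is Σ E_j = 21 + 15 + 24 + 35 + 11 = 106.
Each contributed unit returns 1.600 to the group, so the social optimum is full contribution by everyone: group total = 1.600 × 106 = 169.60.
Efficiency loss = (1.600 − 1) × 106 = 63.60.

63.60 points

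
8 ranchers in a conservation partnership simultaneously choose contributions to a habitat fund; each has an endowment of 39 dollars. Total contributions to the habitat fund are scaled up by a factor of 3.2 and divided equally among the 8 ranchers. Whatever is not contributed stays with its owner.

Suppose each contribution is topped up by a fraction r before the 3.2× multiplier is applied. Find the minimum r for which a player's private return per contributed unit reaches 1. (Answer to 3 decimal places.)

With matching at rate r, one contributed unit becomes (1 + r) in the habitat fund and returns 3.2 × (1 + r) / 8 to the contributor.
Setting this equal to 1: 1 + r = 8/3.2 = 2.5000.
So the minimum matching rate is r = 2.5000 − 1 = 1.500.

1.500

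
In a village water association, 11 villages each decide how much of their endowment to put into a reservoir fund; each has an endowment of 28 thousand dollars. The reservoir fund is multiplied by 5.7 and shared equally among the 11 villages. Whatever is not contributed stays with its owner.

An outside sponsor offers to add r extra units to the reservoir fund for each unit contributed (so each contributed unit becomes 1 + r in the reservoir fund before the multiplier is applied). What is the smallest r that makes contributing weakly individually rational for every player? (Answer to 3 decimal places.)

With matching at rate r, one contributed unit becomes (1 + r) in the reservoir fund and returns 5.7 × (1 + r) / 11 to the contributor.
Setting this equal to 1: 1 + r = 11/5.7 = 1.9298.
So the minimum matching rate is r = 1.9298 − 1 = 0.930.

0.930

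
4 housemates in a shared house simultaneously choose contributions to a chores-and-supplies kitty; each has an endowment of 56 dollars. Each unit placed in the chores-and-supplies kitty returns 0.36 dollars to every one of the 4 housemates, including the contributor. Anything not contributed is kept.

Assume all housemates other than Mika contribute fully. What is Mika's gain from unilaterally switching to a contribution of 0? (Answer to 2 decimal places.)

35.84 dollars

Switching from a contribution of 56 to 0 lets Mika keep an extra 56 dollars, but lowers the chores-and-supplies kitty by 56, which costs Mika their own share of that drop: 0.36 × 56 = 20.16.
Net gain = 56 − 20.16 = 35.84. The private return per contributed unit (0.36) is below 1, so free-riding is indeed the best response regardless of what the others do.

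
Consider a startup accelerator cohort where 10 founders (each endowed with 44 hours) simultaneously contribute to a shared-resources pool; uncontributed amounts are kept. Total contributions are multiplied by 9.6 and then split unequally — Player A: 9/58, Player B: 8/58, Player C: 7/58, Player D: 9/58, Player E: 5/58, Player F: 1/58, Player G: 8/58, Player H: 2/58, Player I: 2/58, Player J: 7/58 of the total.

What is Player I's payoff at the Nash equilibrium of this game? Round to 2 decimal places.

For player j, contributing a unit is worthwhile iff 9.6 × (j's share) ≥ 1, i.e. iff j's share is at least 0.1042.
The shares above 0.1042 belong to Player A, Player B, Player C, Player D, Player G and Player J, contributing 44 each; the remaining 4 contribute 0. Total contributed: 264.
Player I keeps 44 and receives 9.6 × 264 × 2/58 = 87.39 from the shared-resources pool, for a payoff of 131.39.

131.39 hours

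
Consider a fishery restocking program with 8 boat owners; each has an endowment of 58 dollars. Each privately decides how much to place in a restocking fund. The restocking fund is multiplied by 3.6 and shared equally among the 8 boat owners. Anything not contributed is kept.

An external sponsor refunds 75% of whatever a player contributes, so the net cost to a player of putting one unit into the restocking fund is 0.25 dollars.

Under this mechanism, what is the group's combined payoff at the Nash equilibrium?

The effective private return per unit is now (3.6/8) / 0.25 = 1.8000 > 1, so every player's dominant strategy flips to full contribution.
So the Nash equilibrium is full contribution by all 8; the group earns 8 × (58 × 0.75 + 3.6 × 58) = 2018.40.

2018.40 dollars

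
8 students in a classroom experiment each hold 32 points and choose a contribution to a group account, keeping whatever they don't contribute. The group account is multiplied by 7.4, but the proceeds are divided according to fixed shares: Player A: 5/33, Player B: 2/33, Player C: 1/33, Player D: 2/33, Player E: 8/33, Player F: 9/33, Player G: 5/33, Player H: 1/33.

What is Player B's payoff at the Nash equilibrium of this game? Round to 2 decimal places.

A player with share s gets back 7.4·s per unit contributed, so full contribution is dominant for anyone with s > 1/7.4 = 0.1351 and zero contribution is dominant for anyone below.
Player A, Player E, Player F and Player G clear that bar, contributing 32 each; the remaining 4 contribute 0. Total contributed: 128.
Player B keeps 32 and receives 7.4 × 128 × 2/33 = 57.41 from the group account, for a payoff of 89.41.

89.41 points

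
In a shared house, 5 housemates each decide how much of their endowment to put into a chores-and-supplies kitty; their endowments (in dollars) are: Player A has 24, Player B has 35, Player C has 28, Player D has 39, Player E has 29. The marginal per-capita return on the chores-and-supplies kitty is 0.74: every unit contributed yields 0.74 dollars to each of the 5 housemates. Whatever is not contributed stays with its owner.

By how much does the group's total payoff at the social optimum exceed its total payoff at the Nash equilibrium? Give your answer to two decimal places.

The private return per contributed unit is 0.74 < 1 for everyone, so the Nash equilibrium is zero contribution and the group total is Σ E_j = 24 + 35 + 28 + 39 + 29 = 155.
Each contributed unit returns 3.700 to the group, so the social optimum is full contribution by everyone: group total = 3.700 × 155 = 573.50.
Efficiency loss = (3.700 − 1) × 155 = 418.50.

418.50 dollars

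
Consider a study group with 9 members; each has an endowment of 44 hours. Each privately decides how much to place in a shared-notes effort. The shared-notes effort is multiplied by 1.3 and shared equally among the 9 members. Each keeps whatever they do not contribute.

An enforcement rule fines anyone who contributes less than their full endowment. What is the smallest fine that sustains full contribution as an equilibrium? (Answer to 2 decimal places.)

37.64 hours

Given the others contribute fully, the best deviation is to contribute 0 (any partial contribution still incurs the fine and gives up units whose private return 0.1444 is below 1).
Deviating from 44 to 0 saves 44 hours but forfeits the deviator's share of the drop in the shared-notes effort: 1.3/9 × 44 = 6.36.
So the deviation gain is 44 − 6.36 = 37.64, and the fine must be at least 37.64 hours to wipe it out.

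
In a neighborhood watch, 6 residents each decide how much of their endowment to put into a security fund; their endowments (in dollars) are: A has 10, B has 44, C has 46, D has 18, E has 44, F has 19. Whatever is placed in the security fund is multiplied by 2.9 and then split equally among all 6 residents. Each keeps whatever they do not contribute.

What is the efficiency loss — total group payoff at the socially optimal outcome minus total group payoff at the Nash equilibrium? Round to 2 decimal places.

The private return per contributed unit is 2.9/6 = 0.4833 < 1 for every player regardless of endowment, so the Nash equilibrium is zero contribution and the group total is Σ E_j = 10 + 44 + 46 + 18 + 44 + 19 = 181.
Each contributed unit returns 2.900 to the group, so the social optimum is full contribution by everyone: group total = 2.900 × 181 = 524.90.
Efficiency loss = (2.900 − 1) × 181 = 343.90.

343.90 dollars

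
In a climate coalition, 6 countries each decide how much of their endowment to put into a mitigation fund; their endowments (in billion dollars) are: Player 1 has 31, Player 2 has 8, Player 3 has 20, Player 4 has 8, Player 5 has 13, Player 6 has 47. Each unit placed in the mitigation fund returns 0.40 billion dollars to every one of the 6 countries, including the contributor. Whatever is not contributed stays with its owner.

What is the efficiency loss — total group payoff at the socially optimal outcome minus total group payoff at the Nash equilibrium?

The private return per contributed unit is 0.40 < 1 for everyone, so the Nash equilibrium is zero contribution and the group total is Σ E_j = 31 + 8 + 20 + 8 + 13 + 47 = 127.
Each contributed unit returns 2.400 to the group, so the social optimum is full contribution by everyone: group total = 2.400 × 127 = 304.80.
Efficiency loss = (2.400 − 1) × 127 = 177.80.

177.80 billion dollars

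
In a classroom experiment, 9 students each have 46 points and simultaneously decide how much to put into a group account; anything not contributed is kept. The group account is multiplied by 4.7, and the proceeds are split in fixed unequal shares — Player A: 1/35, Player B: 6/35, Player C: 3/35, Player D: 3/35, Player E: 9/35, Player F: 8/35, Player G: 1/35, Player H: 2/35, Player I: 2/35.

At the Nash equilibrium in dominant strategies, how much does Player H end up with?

A player with share s gets back 4.7·s per unit contributed, so full contribution is dominant for anyone with s > 1/4.7 = 0.2128 and zero contribution is dominant for anyone below.
Player E and Player F are above the threshold, contributing 46 each; the remaining 7 contribute 0. Total contributed: 92.
Player H keeps 46 and receives 4.7 × 92 × 2/35 = 24.71 from the group account, for a payoff of 70.71.

70.71 points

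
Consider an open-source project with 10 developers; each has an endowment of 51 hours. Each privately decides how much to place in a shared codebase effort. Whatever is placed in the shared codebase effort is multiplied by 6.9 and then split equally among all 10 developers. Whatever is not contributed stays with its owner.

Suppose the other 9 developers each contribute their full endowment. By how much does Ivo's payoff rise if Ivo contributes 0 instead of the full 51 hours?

Switching from a contribution of 51 to 0 lets Ivo keep an extra 51 hours, but lowers the shared codebase effort by 51, which costs Ivo their own share of that drop: 6.9/10 × 51 = 35.19.
Net gain = 51 − 35.19 = 15.81. The private return per contributed unit (0.6900) is below 1, so free-riding is indeed the best response regardless of what the others do.

15.81 hours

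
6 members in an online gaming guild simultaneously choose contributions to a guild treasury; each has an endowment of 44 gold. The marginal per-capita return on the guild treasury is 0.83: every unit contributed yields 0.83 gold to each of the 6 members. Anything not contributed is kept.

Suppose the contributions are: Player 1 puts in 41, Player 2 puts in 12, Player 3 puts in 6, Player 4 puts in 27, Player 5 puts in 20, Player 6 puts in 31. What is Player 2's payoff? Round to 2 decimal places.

145.71 gold

Total contributed: 41 + 12 + 6 + 27 + 20 + 31 = 137.
Each receives 0.83 × 137 = 113.71 from the guild treasury.
Player 2 keeps 44 − 12 = 32, so Player 2's payoff is 32 + 113.71 = 145.71.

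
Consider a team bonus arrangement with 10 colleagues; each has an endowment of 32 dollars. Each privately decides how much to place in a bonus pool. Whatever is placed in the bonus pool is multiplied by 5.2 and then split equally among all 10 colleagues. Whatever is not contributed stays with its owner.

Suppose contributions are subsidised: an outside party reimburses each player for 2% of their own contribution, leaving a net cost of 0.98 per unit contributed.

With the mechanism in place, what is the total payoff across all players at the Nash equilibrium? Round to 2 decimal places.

320.00 dollars

With the mechanism, a contributed unit returns (5.2/10) / 0.98 = 0.5306 per unit of net cost — still below 1 — so contributing 0 remains dominant for every player.
At the Nash equilibrium no one contributes; group total payoff = 10 × 32 = 320.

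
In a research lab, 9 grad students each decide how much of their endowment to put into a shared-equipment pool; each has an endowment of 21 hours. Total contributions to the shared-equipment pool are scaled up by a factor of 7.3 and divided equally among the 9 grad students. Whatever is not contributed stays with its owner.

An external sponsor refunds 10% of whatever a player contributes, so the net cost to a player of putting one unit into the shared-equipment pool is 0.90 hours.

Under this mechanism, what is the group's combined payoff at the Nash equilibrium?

Even with the mechanism, each unit contributed returns only (7.3/9) / 0.90 = 0.9012 per unit of net cost, so contributing nothing is still dominant.
Everyone keeps their endowment and the group total is 9 × 21 = 189.

189.00 hours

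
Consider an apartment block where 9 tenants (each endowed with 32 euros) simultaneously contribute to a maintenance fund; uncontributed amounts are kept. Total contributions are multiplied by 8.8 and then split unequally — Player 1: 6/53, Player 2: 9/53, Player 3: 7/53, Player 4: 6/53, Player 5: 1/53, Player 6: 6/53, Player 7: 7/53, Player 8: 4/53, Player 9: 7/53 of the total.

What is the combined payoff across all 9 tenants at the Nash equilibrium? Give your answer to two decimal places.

Each unit j contributes comes back to j as 8.8 × (j's share), so j prefers to contribute only if that share exceeds 1/8.8 = 0.1136; otherwise keeping the unit dominates.
Player 2, Player 3, Player 7 and Player 9 are above the threshold, contributing 32 each; the remaining 5 contribute 0. Total contributed: 128.
The maintenance fund pays out 8.8 × 128 = 1126.40 in total (split across the unequal shares, but the aggregate is all that matters for the group sum).
The 5 free-riders keep 32 each, adding 160. Group total = 160 + 1126.40 = 1286.40.

1286.40 euros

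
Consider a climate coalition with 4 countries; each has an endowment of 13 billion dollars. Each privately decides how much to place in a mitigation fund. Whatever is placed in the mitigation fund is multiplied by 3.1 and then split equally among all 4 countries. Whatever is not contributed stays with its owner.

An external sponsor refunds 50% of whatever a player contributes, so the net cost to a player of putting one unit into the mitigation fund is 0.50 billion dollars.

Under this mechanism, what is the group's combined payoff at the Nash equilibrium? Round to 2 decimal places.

187.20 billion dollars

With the mechanism, a contributed unit returns (3.1/4) / 0.50 = 1.5500 per unit of net cost to the contributor — now above 1 — so contributing fully is weakly dominant for every player.
At the Nash equilibrium everyone contributes 13. Group total payoff = 4 × (13 × 0.50 + 3.1 × 13) = 187.20.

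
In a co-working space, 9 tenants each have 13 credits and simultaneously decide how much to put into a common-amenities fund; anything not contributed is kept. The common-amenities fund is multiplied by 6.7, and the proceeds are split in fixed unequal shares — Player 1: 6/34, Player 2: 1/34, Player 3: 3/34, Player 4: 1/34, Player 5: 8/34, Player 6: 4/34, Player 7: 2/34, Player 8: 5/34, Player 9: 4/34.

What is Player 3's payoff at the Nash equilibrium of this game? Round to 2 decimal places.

Player j's private return per contributed unit is 6.7 × (j's share). Contributing is weakly dominant for j when that share is at least 1/6.7 = 0.1493, and contributing 0 is dominant otherwise.
The shares above 0.1493 belong to Player 1 and Player 5, contributing 13 each; the remaining 7 contribute 0. Total contributed: 26.
Player 3 keeps 13 and receives 6.7 × 26 × 3/34 = 15.37 from the common-amenities fund, for a payoff of 28.37.

28.37 credits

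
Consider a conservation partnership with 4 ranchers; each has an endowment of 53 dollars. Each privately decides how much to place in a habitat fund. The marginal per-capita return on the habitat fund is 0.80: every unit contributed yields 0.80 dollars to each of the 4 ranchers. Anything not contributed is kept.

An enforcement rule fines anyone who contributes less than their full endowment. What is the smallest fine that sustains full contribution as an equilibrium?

Given the others contribute fully, the best deviation is to contribute 0 (any partial contribution still incurs the fine and gives up units whose private return 0.80 is below 1).
Deviating from 53 to 0 saves 53 dollars but forfeits the deviator's share of the drop in the habitat fund: 0.80 × 53 = 42.40.
So the deviation gain is 53 − 42.40 = 10.60, and the fine must be at least 10.60 dollars to wipe it out.

10.60 dollars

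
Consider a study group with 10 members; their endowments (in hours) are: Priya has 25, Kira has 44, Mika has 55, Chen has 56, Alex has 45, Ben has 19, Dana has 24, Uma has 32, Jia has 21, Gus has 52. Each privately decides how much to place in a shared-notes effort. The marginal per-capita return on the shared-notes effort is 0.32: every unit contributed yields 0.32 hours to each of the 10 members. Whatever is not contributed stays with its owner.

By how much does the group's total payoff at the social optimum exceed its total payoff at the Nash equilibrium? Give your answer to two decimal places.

820.60 hours

The private return per contributed unit is 0.32 < 1 for everyone, so the Nash equilibrium is zero contribution and the group total is Σ E_j = 25 + 44 + 55 + 56 + 45 + 19 + 24 + 32 + 21 + 52 = 373.
Each contributed unit returns 3.200 to the group, so the social optimum is full contribution by everyone: group total = 3.200 × 373 = 1193.60.
Efficiency loss = (3.200 − 1) × 373 = 820.60.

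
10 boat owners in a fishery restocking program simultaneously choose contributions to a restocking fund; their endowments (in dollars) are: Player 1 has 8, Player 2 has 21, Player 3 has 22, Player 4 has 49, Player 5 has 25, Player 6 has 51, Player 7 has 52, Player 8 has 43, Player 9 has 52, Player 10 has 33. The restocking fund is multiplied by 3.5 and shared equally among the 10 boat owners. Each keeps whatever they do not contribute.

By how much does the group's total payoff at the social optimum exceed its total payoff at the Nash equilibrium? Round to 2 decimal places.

The private return per contributed unit is 3.5/10 = 0.3500 < 1 for every player regardless of endowment, so the Nash equilibrium is zero contribution and the group total is Σ E_j = 8 + 21 + 22 + 49 + 25 + 51 + 52 + 43 + 52 + 33 = 356.
Each contributed unit returns 3.500 to the group, so the social optimum is full contribution by everyone: group total = 3.500 × 356 = 1246.00.
Efficiency loss = (3.500 − 1) × 356 = 890.00.

890.00 dollars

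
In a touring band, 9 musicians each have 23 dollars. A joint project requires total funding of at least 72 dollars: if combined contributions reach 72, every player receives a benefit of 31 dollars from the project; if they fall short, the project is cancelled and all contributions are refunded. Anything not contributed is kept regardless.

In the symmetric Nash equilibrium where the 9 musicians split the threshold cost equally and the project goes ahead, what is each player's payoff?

Equal share of the threshold: 72/9 = 8.
At this profile no one gains by cutting their contribution: any cut drops the total below 72, the project is cancelled, contributions are refunded, and the deviator ends with 23, which is less than 23 − 8 + 31 = 46. Contributing more than 8 just wastes the excess. So contributing exactly 8 is a best response.
Each player's payoff: 23 − 8 + 31 = 46.

46 dollars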